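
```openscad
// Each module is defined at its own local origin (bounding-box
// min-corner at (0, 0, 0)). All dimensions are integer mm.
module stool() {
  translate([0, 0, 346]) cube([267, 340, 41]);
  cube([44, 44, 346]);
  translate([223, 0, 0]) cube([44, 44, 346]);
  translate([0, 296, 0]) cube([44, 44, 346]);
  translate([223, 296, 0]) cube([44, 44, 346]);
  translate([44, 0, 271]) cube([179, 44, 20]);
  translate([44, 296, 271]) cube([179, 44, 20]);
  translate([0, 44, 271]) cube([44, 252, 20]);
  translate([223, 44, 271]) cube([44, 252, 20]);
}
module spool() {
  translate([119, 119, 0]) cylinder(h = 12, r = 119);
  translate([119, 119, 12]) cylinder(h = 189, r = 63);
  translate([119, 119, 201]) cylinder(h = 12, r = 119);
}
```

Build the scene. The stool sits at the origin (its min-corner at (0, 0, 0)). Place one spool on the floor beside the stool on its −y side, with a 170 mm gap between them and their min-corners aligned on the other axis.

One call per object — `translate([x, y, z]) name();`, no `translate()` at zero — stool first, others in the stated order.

stool();
translate([0, -408, 0]) spool();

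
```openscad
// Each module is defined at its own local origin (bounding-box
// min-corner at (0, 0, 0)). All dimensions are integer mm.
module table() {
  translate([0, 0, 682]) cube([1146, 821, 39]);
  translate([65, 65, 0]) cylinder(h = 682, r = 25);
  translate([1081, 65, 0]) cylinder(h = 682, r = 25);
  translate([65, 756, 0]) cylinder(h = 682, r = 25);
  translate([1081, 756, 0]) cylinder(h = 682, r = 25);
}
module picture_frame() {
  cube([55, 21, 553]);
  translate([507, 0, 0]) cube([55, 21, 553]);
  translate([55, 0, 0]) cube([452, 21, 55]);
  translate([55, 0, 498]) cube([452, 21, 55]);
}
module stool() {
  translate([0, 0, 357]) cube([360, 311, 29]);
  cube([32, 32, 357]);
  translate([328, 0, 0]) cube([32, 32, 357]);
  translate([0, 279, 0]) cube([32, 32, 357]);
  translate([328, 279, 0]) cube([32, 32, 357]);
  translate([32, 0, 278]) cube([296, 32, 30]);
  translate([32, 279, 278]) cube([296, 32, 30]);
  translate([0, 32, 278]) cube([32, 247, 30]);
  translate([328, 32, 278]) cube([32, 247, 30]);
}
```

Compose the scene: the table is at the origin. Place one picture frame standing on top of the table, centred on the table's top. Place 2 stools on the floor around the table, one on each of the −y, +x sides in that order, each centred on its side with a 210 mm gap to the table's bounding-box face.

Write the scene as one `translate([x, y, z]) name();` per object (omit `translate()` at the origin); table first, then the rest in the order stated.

table();
translate([292, 400, 721]) picture_frame();
translate([393, -521, 0]) stool();
translate([1356, 255, 0]) stool();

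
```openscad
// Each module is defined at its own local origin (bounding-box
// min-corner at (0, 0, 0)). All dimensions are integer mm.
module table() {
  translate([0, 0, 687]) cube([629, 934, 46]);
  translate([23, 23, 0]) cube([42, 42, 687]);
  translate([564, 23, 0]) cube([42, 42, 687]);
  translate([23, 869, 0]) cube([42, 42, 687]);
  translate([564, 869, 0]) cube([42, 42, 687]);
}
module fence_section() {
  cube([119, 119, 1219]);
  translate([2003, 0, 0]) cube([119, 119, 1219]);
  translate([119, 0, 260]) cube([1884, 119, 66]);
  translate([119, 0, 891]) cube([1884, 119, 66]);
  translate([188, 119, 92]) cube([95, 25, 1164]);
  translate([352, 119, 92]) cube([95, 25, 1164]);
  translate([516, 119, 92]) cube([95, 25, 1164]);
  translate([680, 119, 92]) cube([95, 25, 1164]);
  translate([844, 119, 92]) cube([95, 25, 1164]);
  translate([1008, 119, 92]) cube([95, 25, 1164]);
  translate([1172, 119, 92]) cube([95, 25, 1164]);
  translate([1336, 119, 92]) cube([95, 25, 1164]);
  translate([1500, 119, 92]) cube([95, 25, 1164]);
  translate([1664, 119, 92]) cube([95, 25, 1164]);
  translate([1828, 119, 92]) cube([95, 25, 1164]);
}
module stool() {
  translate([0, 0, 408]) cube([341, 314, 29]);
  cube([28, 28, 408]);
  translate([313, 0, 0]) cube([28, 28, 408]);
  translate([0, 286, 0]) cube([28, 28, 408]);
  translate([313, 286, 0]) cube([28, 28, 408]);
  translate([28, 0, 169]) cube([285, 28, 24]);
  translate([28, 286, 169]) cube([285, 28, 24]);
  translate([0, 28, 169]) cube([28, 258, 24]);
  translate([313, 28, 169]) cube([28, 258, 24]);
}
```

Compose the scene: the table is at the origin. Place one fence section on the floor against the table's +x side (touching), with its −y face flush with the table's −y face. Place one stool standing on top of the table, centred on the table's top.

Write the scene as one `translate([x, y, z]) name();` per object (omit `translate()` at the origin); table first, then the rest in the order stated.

table();
translate([629, 0, 0]) fence_section();
translate([144, 310, 733]) stool();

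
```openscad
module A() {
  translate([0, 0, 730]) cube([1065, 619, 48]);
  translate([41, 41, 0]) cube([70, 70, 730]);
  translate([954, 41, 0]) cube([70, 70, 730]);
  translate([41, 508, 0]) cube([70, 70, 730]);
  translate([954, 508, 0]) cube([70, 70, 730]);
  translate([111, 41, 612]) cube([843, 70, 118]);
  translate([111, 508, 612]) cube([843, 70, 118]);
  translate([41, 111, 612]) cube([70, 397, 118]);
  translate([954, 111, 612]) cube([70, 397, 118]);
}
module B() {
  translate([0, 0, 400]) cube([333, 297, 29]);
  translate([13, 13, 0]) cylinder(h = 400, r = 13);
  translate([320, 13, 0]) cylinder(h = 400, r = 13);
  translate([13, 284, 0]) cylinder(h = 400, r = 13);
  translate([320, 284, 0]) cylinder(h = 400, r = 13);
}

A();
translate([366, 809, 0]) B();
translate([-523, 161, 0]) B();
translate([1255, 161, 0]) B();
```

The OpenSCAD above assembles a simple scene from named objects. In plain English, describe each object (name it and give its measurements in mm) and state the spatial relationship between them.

A is a rectangular dining table. The top is 1065×619×48 mm with its upper surface at z = 778 mm. It stands on four 70×70 mm square legs, each inset 41 mm from the nearest pair of top edges, running from the floor to the underside of the top. Four apron rails, 70 mm thick and 118 mm tall, run between adjacent legs with their top edges flush with the underside of the top and their outer faces flush with the legs' outer faces.

B is a four-legged stool. The seat is 333×297 mm, 29 mm thick, top at z = 429 mm. It stands on four round legs, each 26 mm in diameter, from z = 0 to the seat underside, each leg's axis is inset half a diameter from the nearest pair of seat edges (so the leg's bounding box is flush with the corner).

Three stools sit around the table at the +y, −x, +x sides.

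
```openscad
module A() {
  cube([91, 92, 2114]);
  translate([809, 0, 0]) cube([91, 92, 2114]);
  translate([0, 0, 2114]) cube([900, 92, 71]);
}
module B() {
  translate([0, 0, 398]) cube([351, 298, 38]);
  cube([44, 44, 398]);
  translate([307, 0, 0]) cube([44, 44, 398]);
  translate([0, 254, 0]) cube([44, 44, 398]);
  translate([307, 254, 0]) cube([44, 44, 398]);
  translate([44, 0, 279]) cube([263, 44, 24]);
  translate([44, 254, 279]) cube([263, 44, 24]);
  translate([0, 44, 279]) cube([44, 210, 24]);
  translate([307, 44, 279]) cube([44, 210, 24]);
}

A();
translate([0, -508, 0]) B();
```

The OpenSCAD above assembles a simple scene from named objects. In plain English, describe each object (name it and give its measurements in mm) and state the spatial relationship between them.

A is a door frame. The clear opening is 718 mm wide and 2114 mm high. Two 91 mm wide jambs, 92 mm deep, stand either side of the opening from the floor to the top of the opening. A 71 mm thick head sits across the top of both jambs, spanning the full outside width of the frame.

B is a four-legged stool. The seat is a 351×298×38 mm slab whose top surface is at z = 436 mm; four square legs, each 44×44 mm in cross-section, run from the floor (z = 0) to the underside of the seat, each flush with a corner of the seat. Four stretchers, 44 mm wide and 24 mm tall, connect adjacent legs with their undersides at z = 279 mm, each running between the inner faces of the legs it joins and aligned with the legs' outer faces on the other axis.

The stool is on the floor beside the door frame on its −y side.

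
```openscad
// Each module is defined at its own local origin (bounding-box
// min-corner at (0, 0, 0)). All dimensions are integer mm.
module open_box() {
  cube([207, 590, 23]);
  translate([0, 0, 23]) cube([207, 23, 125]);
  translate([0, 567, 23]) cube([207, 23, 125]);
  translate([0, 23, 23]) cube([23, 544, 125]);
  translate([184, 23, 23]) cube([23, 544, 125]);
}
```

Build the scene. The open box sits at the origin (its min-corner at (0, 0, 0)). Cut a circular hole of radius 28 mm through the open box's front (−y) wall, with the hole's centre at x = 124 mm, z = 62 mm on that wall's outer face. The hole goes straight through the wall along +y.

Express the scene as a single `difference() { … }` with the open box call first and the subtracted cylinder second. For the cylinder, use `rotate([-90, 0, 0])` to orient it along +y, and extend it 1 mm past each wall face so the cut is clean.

difference() {
  open_box();
  translate([124, -1, 62]) rotate([-90, 0, 0]) cylinder(h = 25, r = 28);
}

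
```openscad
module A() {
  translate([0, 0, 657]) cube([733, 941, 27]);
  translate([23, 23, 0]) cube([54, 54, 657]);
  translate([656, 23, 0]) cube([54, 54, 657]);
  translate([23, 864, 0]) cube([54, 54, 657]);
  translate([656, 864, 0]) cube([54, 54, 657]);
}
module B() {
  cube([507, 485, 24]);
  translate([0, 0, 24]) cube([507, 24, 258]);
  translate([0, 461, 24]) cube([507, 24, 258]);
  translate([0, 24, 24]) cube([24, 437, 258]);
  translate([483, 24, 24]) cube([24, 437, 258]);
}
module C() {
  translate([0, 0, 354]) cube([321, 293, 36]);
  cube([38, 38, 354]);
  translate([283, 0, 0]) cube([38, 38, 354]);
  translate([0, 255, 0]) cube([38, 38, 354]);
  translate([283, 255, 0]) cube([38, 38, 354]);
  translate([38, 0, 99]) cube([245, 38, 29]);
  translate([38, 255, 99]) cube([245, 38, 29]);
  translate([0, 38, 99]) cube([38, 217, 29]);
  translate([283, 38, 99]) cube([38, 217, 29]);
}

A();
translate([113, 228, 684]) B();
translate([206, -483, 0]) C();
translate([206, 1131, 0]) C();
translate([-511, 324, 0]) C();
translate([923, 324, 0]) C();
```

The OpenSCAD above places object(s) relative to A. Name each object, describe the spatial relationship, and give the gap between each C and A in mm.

Each stool's nearest face is 190 mm from the table's bounding box.

A is a table. B is an open box. C is a stool. The open box is on top of the table, centred. Four stools sit around the table at the −y, +y, −x, +x sides. The gap between each stool and the table is 190 mm.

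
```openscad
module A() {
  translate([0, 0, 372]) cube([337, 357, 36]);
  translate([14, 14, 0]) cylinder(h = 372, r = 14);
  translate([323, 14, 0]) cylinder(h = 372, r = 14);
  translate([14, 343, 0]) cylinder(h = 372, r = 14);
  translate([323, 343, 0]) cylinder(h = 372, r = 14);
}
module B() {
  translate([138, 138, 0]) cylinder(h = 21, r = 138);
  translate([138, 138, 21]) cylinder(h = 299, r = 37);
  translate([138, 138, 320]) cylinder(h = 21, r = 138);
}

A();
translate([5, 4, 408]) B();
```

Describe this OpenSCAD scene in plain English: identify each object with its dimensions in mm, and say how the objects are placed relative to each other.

A is a simple wooden stool: a rectangular seat 337 mm (x) by 357 mm (y), 36 mm thick, top face at z = 408 mm, on four round legs, each 28 mm in diameter. The legs rest on z = 0, each leg's axis is inset half a diameter from the nearest pair of seat edges (so the leg's bounding box is flush with the corner).

B is a spool: two coaxial disc flanges of radius 138 mm and thickness 21 mm, joined by a core cylinder of radius 37 mm and height 299 mm. The lower flange rests on z = 0 and the three cylinders share a vertical axis.

The spool is on top of the stool.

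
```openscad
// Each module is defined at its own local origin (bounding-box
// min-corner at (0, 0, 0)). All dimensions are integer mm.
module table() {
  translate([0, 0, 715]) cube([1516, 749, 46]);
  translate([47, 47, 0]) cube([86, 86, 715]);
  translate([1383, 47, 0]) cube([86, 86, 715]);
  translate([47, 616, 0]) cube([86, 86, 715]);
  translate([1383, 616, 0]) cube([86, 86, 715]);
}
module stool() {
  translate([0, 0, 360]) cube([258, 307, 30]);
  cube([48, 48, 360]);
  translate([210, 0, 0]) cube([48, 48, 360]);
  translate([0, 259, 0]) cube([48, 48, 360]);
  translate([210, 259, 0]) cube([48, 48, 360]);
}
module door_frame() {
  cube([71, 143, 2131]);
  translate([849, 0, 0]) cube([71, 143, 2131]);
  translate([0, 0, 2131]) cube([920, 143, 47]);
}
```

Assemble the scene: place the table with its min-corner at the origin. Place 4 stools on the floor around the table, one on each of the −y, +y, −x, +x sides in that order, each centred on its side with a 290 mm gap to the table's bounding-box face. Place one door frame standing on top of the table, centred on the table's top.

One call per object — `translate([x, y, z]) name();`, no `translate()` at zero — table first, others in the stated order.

table();
translate([629, -597, 0]) stool();
translate([629, 1039, 0]) stool();
translate([-548, 221, 0]) stool();
translate([1806, 221, 0]) stool();
translate([298, 303, 761]) door_frame();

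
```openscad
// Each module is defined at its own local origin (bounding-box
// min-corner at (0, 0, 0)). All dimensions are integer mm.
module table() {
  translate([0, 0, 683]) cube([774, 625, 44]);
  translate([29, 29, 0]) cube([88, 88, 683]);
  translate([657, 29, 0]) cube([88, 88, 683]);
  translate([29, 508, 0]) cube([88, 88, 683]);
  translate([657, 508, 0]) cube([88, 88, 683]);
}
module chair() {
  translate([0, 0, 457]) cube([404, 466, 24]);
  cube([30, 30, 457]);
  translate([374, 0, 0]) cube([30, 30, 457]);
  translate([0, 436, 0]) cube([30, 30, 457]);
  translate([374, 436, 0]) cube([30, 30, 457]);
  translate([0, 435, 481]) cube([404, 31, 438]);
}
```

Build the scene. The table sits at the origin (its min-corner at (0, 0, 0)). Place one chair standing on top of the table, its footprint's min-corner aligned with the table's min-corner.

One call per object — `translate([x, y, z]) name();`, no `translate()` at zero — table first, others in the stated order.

table();
translate([0, 0, 727]) chair();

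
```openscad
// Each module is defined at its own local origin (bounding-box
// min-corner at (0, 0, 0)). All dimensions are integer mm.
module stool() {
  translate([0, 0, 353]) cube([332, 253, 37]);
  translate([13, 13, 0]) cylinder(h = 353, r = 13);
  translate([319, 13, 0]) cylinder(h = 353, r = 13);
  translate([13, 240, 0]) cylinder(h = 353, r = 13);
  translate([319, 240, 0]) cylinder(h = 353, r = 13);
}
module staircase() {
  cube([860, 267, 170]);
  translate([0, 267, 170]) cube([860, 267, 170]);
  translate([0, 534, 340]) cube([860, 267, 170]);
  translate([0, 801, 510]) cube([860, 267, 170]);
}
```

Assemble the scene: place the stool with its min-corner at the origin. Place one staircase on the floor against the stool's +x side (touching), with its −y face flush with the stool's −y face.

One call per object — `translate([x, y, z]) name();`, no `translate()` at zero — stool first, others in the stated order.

stool();
translate([332, 0, 0]) staircase();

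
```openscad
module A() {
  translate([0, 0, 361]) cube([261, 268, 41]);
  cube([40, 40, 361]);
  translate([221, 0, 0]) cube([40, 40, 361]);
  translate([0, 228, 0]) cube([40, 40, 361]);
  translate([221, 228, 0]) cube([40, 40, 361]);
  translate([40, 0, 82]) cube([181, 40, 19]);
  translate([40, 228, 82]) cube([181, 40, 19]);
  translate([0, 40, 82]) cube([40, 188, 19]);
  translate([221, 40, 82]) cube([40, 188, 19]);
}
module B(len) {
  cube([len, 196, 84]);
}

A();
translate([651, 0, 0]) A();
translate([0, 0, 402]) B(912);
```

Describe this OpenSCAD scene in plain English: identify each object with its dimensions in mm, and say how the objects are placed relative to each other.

A is a simple wooden stool: a rectangular seat 261 mm (x) by 268 mm (y), 41 mm thick, top face at z = 402 mm, on four square legs, each 40×40 mm in cross-section. The legs rest on z = 0, each flush with a corner of the seat. Four stretchers, 40 mm wide and 19 mm tall, connect adjacent legs with their undersides at z = 82 mm, each running between the inner faces of the legs it joins and aligned with the legs' outer faces on the other axis.

B is a rectangular beam 912 mm long (x), 196 mm deep (y), 84 mm thick (z).

The beam spans the tops of two stools placed 390 mm apart, resting at z = 402 mm.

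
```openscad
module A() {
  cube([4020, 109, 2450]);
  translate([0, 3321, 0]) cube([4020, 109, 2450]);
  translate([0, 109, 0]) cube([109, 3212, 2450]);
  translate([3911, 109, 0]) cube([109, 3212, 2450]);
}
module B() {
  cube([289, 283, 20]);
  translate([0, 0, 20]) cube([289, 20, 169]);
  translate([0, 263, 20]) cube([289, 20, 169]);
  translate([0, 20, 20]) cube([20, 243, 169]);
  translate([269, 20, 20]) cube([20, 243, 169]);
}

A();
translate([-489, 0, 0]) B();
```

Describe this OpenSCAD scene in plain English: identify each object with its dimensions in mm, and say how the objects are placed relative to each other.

A is a box-shaped house frame (walls only): outside footprint 4020×3430 mm, wall height 2450 mm, wall thickness 109 mm. The two y-facing walls run the full x-width; the two x-facing walls fit between the inner faces of the y-facing walls.

B is an open storage box with external size 289×283×189 mm and wall thickness 20 mm (the base is also 20 mm thick). The base covers the whole footprint; the four walls stand on the base, with the y-facing walls full-width and the x-facing walls fitting between their inner faces.

The open box is on the floor beside the house frame on its −x side.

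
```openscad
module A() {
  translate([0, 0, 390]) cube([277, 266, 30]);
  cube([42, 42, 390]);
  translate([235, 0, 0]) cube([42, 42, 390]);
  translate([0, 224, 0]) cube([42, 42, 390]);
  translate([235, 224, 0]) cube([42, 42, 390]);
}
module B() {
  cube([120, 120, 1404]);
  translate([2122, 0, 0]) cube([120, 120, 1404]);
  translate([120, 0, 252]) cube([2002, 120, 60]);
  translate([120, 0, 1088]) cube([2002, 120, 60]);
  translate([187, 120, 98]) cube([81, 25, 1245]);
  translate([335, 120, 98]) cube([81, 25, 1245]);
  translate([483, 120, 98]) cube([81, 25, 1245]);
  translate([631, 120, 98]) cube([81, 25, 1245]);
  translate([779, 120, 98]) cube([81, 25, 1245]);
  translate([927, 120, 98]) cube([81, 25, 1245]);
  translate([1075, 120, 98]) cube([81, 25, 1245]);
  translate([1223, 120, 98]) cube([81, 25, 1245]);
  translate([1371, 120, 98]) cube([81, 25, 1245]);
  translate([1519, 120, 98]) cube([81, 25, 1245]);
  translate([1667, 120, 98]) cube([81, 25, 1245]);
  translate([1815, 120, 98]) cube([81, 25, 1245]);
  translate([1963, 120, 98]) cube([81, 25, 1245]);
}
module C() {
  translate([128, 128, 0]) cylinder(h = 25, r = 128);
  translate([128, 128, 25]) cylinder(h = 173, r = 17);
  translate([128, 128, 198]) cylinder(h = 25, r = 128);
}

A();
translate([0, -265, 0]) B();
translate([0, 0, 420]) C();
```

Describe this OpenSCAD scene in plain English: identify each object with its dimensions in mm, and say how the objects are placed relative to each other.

A is a four-legged stool. The seat is a 277×266×30 mm slab whose top surface is at z = 420 mm; four square legs, each 42×42 mm in cross-section, run from the floor (z = 0) to the underside of the seat, each flush with a corner of the seat.

B is a fence section. Two 120×120 mm posts, 1404 mm tall, stand on the floor with a clear span of 2002 mm between their inner faces. Two horizontal rails of 120×60 mm section span the gap between the posts with their undersides at z = 252 mm and z = 1088 mm, flush with the posts' −y face. 13 pickets, each 81 mm wide, 25 mm thick and 1245 mm tall, are fixed to the +y face of the rails with their bottoms at z = 98 mm, evenly spaced across the span with equal gaps (rounded down to the nearest mm) at the −x end and between each pair — any rounding remainder accumulates at the +x end.

C is a spool: two coaxial disc flanges of radius 128 mm and thickness 25 mm, joined by a core cylinder of radius 17 mm and height 173 mm. The lower flange rests on z = 0 and the three cylinders share a vertical axis.

The fence section is on the floor beside the stool on its −y side. The spool is on top of the stool.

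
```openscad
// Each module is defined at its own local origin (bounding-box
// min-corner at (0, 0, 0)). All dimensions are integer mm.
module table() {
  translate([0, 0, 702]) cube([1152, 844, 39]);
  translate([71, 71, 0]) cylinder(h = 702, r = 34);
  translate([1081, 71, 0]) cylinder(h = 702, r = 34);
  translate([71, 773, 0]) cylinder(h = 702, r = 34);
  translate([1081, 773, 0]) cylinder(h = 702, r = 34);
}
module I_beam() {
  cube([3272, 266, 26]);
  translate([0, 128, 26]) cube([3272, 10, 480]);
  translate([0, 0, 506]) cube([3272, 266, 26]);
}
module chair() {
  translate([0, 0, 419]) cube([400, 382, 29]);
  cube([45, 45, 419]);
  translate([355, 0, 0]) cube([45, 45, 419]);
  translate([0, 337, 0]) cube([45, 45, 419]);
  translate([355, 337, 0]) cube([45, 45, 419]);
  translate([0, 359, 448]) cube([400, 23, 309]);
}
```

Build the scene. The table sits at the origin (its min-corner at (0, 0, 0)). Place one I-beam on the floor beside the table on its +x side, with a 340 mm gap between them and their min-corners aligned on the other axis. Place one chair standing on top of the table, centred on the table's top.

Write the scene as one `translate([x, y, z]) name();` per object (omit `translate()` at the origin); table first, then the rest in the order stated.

table();
translate([1492, 0, 0]) I_beam();
translate([376, 231, 741]) chair();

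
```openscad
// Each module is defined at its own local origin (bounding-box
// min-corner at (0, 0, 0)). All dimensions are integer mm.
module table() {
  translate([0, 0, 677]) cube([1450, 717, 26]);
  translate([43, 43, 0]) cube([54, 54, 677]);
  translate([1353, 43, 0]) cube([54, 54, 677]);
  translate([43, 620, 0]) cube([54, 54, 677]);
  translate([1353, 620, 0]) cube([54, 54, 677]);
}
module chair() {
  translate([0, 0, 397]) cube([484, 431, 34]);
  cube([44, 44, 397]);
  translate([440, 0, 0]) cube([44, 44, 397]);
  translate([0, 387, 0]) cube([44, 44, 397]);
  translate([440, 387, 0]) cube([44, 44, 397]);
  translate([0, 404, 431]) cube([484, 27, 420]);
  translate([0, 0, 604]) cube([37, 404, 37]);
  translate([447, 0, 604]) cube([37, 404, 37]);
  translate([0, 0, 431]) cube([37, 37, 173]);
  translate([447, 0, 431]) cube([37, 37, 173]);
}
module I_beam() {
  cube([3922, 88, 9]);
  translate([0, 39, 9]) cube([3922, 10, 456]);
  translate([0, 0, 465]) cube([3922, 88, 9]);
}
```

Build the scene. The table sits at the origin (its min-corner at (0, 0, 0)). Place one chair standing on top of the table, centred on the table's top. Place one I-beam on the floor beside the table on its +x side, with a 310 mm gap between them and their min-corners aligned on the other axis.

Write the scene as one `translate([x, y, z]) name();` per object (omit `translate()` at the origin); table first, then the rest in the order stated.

table();
translate([483, 143, 703]) chair();
translate([1760, 0, 0]) I_beam();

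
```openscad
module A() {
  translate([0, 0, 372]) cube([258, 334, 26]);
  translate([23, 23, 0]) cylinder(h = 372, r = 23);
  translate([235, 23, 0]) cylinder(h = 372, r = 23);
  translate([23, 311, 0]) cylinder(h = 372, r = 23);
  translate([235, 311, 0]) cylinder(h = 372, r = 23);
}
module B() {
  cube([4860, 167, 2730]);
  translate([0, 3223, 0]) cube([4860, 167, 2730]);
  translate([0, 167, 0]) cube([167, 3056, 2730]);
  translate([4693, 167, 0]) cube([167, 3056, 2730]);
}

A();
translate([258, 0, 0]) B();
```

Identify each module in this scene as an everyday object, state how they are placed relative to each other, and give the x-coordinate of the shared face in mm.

The stool's +x face and the house frame's −x face are both at x = 258 mm.

A is a stool. B is a house frame. The house frame is against the stool's +x side, with their −y faces flush. The x-coordinate of the shared face is 258 mm.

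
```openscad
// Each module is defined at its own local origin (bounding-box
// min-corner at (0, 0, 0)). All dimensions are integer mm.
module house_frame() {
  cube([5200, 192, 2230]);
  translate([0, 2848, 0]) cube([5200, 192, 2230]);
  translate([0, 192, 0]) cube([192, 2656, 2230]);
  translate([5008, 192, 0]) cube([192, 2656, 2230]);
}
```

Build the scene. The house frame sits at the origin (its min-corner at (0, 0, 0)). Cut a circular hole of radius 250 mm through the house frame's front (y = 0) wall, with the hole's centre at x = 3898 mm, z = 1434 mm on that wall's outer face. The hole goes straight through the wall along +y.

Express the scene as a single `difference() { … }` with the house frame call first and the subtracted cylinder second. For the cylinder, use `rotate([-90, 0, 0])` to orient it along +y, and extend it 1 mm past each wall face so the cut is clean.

difference() {
  house_frame();
  translate([3898, -1, 1434]) rotate([-90, 0, 0]) cylinder(h = 194, r = 250);
}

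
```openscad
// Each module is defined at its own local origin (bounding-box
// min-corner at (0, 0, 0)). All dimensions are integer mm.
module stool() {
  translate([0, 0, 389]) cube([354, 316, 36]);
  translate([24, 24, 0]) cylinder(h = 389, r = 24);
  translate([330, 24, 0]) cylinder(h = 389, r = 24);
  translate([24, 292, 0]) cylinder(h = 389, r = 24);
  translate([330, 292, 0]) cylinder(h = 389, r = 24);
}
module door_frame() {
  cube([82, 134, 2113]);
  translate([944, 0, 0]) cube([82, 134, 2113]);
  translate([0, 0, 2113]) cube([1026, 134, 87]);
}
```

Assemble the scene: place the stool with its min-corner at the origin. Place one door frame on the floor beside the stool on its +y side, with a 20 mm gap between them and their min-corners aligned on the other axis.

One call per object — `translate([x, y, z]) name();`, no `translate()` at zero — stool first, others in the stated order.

stool();
translate([0, 336, 0]) door_frame();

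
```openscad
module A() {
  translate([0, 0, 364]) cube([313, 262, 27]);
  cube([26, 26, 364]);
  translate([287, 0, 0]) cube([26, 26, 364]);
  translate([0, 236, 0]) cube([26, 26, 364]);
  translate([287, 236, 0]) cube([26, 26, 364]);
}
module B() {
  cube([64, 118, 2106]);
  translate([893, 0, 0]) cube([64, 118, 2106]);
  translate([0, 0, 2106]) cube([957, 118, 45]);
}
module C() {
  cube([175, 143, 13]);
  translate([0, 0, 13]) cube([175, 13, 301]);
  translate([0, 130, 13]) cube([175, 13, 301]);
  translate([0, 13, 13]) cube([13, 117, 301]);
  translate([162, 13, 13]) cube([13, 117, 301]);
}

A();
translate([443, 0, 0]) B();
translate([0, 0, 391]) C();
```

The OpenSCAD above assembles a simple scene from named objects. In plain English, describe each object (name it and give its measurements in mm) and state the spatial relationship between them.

A is a simple wooden stool: a rectangular seat 313 mm (x) by 262 mm (y), 27 mm thick, top face at z = 391 mm, on four square legs, each 26×26 mm in cross-section. The legs rest on z = 0, each flush with a corner of the seat.

B is a door frame. The clear opening is 829 mm wide and 2106 mm high. Two 64 mm wide jambs, 118 mm deep, stand either side of the opening from the floor to the top of the opening. A 45 mm thick head sits across the top of both jambs, spanning the full outside width of the frame.

C is an open storage box with external size 175×143×314 mm and wall thickness 13 mm (the base is also 13 mm thick). The base covers the whole footprint; the four walls stand on the base, with the y-facing walls full-width and the x-facing walls fitting between their inner faces.

The door frame is on the floor beside the stool on its +x side. The open box is on top of the stool.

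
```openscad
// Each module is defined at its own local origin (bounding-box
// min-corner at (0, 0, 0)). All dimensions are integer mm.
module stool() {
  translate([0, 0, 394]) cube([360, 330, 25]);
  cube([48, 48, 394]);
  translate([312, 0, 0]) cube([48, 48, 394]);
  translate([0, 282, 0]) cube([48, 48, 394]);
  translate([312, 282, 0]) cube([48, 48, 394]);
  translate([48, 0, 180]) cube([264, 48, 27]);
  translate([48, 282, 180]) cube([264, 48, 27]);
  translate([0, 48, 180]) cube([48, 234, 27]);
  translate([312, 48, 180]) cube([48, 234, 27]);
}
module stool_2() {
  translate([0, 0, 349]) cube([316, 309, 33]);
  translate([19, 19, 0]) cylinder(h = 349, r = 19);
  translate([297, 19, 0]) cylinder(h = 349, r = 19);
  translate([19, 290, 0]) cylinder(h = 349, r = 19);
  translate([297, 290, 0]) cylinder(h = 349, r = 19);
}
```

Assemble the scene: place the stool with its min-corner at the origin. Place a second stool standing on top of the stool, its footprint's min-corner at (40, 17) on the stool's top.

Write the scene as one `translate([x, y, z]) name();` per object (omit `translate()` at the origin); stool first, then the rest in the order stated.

stool();
translate([40, 17, 419]) stool_2();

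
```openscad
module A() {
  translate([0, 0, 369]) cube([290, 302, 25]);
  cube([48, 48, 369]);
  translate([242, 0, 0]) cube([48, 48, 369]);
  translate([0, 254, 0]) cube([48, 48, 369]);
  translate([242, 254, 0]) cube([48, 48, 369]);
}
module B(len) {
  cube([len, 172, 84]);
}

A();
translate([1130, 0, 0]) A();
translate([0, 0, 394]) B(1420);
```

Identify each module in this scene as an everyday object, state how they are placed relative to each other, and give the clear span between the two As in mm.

Second stool starts at x = 1130; first ends at x = 290; clear span = 1130 − 290 = 840 mm.

A is a stool. B is a beam. A beam spans the tops of two stools. The clear span between the two stools is 840 mm.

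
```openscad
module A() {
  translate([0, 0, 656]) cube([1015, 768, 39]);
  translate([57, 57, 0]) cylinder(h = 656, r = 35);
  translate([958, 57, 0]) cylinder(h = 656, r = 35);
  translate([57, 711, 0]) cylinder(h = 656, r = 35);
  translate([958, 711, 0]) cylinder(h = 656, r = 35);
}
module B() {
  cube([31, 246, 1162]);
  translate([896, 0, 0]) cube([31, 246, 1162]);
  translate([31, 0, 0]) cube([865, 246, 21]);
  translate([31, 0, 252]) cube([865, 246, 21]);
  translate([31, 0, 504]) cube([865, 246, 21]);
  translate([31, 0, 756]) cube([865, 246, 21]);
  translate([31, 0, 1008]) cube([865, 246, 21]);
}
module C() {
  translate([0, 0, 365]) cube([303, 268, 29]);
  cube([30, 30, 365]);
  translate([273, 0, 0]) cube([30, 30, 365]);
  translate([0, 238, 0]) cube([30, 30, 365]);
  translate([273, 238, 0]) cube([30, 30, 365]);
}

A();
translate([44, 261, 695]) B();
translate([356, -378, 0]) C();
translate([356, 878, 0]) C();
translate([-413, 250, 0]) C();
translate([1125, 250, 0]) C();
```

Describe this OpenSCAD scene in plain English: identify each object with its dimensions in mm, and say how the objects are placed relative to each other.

A is a table with a 1015×768 mm rectangular top, 39 mm thick, top surface at z = 695 mm, supported by four round legs of 70 mm diameter, each leg's bounding box inset 22 mm from the nearest pair of top edges, running from the floor.

B is an open bookshelf. Two side panels, each 31 mm thick, 246 mm deep and 1162 mm tall, stand 927 mm apart (outside-to-outside). Between them sit 5 shelves, each 21 mm thick and 246 mm deep, spanning the full gap between the sides. The bottom shelf rests on the floor (its underside at z = 0) and the clear gap between one shelf's top and the next shelf's underside is 231 mm.

C is a simple wooden stool: a rectangular seat 303 mm (x) by 268 mm (y), 29 mm thick, top face at z = 394 mm, on four square legs, each 30×30 mm in cross-section. The legs rest on z = 0, each flush with a corner of the seat.

The bookshelf is on top of the table, centred. Four stools sit around the table at the −y, +y, −x, +x sides.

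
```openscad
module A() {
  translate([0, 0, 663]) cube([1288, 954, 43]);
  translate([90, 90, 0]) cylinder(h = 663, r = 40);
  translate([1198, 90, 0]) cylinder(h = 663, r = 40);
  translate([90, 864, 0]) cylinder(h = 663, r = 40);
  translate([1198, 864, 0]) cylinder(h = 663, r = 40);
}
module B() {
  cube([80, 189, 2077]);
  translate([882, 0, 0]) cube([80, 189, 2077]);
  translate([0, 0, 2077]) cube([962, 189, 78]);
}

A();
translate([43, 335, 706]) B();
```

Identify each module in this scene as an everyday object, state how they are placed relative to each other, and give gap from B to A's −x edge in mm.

The door frame's min-x is at 43; the table's min-x is 0; gap = 43 mm.

A is a table. B is a door frame. The door frame is on top of the table. The gap from the door frame to the table's −x edge is 43 mm.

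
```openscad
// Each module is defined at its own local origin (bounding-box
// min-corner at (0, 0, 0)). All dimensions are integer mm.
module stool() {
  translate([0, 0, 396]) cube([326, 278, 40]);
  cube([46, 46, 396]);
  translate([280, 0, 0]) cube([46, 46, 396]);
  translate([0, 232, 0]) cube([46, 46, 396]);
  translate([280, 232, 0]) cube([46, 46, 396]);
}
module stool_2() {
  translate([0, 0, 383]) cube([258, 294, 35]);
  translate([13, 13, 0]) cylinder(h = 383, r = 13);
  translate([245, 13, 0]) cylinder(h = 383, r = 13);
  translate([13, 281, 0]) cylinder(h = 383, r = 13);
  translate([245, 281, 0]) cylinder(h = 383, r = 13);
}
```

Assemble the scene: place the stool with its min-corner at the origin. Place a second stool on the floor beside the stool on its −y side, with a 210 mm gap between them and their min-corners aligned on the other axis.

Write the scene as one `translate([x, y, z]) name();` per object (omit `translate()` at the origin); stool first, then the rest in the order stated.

stool();
translate([0, -504, 0]) stool_2();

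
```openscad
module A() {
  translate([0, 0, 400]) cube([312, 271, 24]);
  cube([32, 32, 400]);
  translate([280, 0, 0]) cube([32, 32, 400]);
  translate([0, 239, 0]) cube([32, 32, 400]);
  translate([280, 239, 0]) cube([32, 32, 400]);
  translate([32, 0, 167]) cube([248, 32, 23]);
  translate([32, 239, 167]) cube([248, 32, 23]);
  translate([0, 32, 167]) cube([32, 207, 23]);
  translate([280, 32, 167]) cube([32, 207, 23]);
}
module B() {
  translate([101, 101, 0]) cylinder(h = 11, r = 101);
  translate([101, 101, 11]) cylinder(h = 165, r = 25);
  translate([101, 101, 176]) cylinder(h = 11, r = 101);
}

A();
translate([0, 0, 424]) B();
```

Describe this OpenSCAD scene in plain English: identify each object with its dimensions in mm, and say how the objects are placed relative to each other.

A is a four-legged stool. The seat is 312×271 mm, 24 mm thick, top at z = 424 mm. It stands on four square legs, each 32×32 mm in cross-section, from z = 0 to the seat underside, each flush with a corner of the seat. Four stretchers, 32 mm wide and 23 mm tall, connect adjacent legs with their undersides at z = 167 mm, each running between the inner faces of the legs it joins and aligned with the legs' outer faces on the other axis.

B is a spool: two coaxial disc flanges of radius 101 mm and thickness 11 mm, joined by a core cylinder of radius 25 mm and height 165 mm. The lower flange rests on z = 0 and the three cylinders share a vertical axis.

The spool is on top of the stool.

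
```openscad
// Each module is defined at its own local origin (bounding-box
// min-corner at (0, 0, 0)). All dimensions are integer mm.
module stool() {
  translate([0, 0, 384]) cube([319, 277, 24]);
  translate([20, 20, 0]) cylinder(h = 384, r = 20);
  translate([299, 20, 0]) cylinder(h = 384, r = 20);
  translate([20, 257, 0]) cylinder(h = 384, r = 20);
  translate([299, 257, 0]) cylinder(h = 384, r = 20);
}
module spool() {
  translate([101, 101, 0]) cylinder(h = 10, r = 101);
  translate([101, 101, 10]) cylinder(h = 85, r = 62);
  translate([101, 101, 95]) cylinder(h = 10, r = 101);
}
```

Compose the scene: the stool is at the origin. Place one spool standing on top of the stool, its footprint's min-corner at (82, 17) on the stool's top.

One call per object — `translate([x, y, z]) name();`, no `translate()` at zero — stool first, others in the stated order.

stool();
translate([82, 17, 408]) spool();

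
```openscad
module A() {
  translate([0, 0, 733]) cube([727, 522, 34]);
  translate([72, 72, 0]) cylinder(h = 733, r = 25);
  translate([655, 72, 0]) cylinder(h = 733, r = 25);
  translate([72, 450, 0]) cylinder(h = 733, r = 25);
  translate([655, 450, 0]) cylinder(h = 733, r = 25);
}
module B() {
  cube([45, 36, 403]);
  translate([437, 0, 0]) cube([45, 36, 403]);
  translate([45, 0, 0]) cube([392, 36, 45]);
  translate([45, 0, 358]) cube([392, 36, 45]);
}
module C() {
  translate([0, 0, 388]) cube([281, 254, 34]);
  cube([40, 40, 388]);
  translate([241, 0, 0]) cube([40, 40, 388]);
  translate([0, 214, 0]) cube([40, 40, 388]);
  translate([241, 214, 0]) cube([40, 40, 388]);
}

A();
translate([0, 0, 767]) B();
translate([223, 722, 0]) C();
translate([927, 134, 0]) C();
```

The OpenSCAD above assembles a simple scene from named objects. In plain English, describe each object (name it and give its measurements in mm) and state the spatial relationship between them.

A is a table with a 727×522 mm rectangular top, 34 mm thick, top surface at z = 767 mm, supported by four round legs of 50 mm diameter, each leg's bounding box inset 47 mm from the nearest pair of top edges, running from the floor.

B is a picture frame with a 392×313 mm rectangular opening (x by z) and a uniform 45 mm border on every side. Frame depth is 36 mm along y. It is built from two vertical stiles running the full outside height and two horizontal rails spanning the gap between the stiles.

C is a four-legged stool. The seat is 281×254 mm, 34 mm thick, top at z = 422 mm. It stands on four square legs, each 40×40 mm in cross-section, from z = 0 to the seat underside, each flush with a corner of the seat.

The picture frame is on top of the table. Two stools sit around the table at the +y, +x sides.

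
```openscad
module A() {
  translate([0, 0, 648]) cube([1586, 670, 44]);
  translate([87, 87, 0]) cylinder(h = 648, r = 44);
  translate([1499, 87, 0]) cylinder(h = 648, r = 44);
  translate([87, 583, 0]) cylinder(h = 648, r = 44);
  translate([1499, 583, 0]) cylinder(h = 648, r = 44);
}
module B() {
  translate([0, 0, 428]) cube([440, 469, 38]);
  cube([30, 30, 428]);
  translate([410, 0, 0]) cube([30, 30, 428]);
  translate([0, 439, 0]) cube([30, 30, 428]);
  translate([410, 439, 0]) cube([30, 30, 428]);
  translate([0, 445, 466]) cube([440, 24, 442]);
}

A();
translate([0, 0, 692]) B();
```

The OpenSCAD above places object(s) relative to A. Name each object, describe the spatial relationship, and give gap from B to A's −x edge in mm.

The chair's min-x is at 0; the table's min-x is 0; gap = 0 mm.

A is a table. B is a chair. The chair is on top of the table. The gap from the chair to the table's −x edge is 0 mm.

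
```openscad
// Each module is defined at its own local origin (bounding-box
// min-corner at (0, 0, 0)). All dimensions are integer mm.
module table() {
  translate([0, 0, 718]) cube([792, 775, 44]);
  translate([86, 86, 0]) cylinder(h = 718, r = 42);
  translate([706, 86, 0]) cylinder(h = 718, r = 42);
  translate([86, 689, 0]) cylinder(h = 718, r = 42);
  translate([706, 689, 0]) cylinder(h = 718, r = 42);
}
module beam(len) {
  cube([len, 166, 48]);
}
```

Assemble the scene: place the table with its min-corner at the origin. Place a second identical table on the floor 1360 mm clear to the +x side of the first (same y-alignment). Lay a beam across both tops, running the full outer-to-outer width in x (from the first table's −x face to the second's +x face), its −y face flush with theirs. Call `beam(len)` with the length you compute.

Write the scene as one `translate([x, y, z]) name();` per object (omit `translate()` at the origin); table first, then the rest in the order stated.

table();
translate([2152, 0, 0]) table();
translate([0, 0, 762]) beam(2944);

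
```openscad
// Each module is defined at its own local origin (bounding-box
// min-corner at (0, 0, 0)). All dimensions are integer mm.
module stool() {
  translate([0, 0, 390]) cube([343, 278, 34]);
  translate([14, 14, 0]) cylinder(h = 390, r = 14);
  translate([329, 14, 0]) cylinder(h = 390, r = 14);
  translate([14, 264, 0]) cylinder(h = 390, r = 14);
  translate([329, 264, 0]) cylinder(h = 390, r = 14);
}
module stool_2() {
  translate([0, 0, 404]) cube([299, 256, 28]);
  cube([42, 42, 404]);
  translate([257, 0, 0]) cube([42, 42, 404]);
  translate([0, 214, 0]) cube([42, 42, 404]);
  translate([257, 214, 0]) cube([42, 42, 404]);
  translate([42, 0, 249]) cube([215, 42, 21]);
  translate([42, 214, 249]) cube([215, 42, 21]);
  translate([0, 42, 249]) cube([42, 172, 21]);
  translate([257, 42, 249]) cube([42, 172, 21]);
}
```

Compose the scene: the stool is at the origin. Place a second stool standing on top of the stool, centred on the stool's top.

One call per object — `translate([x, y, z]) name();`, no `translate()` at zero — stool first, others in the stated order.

stool();
translate([22, 11, 424]) stool_2();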